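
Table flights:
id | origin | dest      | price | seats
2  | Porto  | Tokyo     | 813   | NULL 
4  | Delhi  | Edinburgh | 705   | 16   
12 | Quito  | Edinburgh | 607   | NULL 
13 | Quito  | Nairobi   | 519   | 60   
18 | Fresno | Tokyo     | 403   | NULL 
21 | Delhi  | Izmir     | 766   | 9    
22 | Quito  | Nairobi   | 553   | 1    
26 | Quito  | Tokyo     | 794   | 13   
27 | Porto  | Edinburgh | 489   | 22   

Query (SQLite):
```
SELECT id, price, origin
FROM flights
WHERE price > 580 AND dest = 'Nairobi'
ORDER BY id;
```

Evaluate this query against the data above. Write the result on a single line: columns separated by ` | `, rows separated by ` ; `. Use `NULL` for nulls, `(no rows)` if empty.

(no rows)

price > 580: ids {2, 4, 12, 21, 26}
dest = 'Nairobi': ids {13, 22}
Combine with AND.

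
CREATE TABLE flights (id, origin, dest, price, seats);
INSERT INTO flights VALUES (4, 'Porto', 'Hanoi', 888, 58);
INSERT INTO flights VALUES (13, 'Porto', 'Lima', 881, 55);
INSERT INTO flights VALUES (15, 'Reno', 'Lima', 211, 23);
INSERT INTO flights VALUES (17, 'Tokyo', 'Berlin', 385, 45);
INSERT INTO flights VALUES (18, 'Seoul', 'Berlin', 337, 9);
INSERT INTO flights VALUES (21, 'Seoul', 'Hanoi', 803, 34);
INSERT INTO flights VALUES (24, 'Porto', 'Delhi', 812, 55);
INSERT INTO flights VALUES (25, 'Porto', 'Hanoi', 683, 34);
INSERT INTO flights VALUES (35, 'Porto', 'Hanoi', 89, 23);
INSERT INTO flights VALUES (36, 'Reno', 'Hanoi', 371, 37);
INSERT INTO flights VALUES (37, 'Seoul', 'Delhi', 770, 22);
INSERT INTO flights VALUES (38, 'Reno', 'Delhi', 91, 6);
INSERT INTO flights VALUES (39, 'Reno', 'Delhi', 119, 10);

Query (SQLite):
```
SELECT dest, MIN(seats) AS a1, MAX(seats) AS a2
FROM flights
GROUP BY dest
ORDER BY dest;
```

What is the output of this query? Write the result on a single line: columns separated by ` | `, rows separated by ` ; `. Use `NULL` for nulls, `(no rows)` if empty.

Berlin | 9 | 45 ; Delhi | 6 | 55 ; Hanoi | 23 | 58 ; Lima | 23 | 55

Group flights by dest.
Per group compute: MIN(seats), MAX(seats).
  Berlin: ids {17, 18} → MIN(seats)=9, MAX(seats)=45
  Delhi: ids {24, 37, 38, 39} → MIN(seats)=6, MAX(seats)=55
  Hanoi: ids {4, 21, 25, 35, 36} → MIN(seats)=23, MAX(seats)=58
  Lima: ids {13, 15} → MIN(seats)=23, MAX(seats)=55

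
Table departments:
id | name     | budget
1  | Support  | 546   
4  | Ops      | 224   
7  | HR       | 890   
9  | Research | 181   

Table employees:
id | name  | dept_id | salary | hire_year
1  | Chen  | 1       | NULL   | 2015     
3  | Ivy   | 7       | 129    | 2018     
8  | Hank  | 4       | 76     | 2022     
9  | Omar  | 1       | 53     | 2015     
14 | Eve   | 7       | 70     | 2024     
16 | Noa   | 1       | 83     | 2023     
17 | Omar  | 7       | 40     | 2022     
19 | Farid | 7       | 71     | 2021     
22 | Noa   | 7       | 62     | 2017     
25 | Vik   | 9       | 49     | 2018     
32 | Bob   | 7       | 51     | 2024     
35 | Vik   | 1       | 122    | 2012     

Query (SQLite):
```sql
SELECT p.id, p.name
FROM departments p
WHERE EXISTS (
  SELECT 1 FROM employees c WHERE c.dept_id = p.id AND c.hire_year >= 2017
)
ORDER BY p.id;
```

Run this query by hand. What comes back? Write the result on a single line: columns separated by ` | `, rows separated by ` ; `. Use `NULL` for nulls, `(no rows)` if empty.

1 | Support ; 4 | Ops ; 7 | HR ; 9 | Research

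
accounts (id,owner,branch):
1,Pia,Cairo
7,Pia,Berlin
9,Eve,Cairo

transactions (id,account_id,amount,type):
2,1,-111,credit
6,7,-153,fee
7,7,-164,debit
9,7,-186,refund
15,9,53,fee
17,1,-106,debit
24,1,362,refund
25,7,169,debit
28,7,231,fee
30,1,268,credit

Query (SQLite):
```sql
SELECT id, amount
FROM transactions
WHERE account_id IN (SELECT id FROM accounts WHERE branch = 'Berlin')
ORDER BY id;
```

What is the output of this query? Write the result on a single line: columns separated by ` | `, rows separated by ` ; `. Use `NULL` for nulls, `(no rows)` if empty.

6 | -153 ; 7 | -164 ; 9 | -186 ; 25 | 169 ; 28 | 231

Inner query: accounts.id where branch = 'Berlin'.
Outer: keep transactions rows whose account_id is in that set.
Inner query → {7}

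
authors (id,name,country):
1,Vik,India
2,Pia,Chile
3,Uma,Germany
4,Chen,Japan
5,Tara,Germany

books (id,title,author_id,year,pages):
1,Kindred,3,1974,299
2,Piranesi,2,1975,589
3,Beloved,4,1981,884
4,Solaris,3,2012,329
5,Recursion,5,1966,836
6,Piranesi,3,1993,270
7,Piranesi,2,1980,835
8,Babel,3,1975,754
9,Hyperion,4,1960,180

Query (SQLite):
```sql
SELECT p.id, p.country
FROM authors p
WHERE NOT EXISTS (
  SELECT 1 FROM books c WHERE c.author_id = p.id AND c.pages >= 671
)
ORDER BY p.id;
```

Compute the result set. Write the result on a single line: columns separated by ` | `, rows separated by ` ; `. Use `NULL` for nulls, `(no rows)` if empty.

1 | India

For each authors row, check whether any books with matching author_id has pages >= 671.
Keep rows where that is false.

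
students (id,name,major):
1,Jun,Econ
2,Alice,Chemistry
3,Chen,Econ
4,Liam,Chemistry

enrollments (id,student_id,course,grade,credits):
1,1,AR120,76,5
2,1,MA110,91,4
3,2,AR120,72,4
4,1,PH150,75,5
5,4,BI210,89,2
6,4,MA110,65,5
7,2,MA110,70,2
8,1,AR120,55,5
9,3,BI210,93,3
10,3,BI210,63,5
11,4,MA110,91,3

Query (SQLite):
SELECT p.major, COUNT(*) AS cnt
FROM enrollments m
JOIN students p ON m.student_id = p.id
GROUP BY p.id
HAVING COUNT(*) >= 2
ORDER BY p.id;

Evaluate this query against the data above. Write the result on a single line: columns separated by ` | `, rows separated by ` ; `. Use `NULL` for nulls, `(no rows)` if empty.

Econ | 4 ; Chemistry | 2 ; Econ | 2 ; Chemistry | 3

Join each enrollments row to its students via student_id.
Group joined rows by students.id; compute COUNT(*) per group.
HAVING: keep groups with count ≥ 2.
  1: ids {1, 2, 4, 8} → COUNT(*)=4
  2: ids {3, 7} → COUNT(*)=2
  3: ids {9, 10} → COUNT(*)=2
  4: ids {5, 6, 11} → COUNT(*)=3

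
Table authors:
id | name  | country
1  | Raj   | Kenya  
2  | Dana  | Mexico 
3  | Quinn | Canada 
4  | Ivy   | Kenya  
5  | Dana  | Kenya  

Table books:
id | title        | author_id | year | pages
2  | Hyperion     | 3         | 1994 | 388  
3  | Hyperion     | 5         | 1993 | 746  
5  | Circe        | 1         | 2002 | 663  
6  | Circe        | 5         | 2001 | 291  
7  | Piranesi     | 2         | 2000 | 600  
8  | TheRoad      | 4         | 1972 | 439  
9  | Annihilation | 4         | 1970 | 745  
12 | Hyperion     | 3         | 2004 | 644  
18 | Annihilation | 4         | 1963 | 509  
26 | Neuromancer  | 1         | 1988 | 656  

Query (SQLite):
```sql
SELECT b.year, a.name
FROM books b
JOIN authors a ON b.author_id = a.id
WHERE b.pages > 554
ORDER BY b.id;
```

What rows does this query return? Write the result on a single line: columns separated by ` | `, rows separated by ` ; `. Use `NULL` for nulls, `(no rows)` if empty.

Each books row matches the authors row where author_id = authors.id.
Then keep rows with b.pages > 554.

1993 | Dana ; 2002 | Raj ; 2000 | Dana ; 1970 | Ivy ; 2004 | Quinn ; 1988 | Raj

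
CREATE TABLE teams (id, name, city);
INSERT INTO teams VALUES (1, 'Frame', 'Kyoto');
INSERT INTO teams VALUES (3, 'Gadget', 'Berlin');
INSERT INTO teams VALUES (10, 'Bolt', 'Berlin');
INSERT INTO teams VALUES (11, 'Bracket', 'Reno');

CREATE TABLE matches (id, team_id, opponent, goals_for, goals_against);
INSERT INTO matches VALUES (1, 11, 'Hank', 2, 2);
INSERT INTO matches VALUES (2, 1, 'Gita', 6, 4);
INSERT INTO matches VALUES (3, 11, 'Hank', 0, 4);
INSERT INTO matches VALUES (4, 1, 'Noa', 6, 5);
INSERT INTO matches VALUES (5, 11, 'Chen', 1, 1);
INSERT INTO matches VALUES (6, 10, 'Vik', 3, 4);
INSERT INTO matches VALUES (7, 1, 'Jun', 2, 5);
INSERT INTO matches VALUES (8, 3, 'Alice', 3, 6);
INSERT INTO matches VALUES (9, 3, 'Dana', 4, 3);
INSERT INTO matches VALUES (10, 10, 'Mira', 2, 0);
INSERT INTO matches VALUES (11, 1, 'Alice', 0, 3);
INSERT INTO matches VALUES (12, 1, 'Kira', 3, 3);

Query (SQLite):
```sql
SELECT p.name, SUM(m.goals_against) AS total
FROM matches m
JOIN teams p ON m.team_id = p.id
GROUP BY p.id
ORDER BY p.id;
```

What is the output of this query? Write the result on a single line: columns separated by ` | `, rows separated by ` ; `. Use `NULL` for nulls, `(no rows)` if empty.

Join each matches row to its teams via team_id.
Group joined rows by teams.id; compute SUM(m.goals_against) per group.
  1: ids {2, 4, 7, 11, 12} → SUM(m.goals_against)=20
  3: ids {8, 9} → SUM(m.goals_against)=9
  10: ids {6, 10} → SUM(m.goals_against)=4
  11: ids {1, 3, 5} → SUM(m.goals_against)=7

Frame | 20 ; Gadget | 9 ; Bolt | 4 ; Bracket | 7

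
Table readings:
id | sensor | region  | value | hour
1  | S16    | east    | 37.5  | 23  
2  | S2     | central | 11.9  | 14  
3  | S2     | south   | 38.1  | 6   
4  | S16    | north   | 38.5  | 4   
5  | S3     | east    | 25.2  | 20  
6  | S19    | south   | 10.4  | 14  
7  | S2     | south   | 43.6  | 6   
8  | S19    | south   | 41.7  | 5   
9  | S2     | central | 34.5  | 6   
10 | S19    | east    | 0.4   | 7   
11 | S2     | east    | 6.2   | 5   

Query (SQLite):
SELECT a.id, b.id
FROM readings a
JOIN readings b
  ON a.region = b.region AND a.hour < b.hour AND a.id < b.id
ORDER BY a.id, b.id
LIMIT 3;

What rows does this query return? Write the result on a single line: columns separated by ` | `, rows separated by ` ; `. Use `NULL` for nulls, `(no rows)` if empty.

Pairs (a,b) with same region, a.hour < b.hour, a.id < b.id.
region groups: central:{2,9} east:{1,5,10,11} north:{4} south:{3,6,7,8}
Ordered by (a.id, b.id); first 3.

3 | 6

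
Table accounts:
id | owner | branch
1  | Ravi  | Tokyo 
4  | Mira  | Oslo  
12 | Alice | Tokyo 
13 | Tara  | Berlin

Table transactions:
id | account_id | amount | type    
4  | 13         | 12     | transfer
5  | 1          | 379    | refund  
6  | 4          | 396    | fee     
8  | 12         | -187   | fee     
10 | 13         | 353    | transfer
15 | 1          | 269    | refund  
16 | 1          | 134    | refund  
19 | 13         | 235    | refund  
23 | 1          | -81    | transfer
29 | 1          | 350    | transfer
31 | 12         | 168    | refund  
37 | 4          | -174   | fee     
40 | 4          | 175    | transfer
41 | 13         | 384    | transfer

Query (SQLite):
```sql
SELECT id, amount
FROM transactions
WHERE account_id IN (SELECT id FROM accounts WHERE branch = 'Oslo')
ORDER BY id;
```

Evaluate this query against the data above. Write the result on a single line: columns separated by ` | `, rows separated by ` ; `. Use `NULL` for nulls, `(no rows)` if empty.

Inner query: accounts.id where branch = 'Oslo'.
Outer: keep transactions rows whose account_id is in that set.
Inner query → {4}

6 | 396 ; 37 | -174 ; 40 | 175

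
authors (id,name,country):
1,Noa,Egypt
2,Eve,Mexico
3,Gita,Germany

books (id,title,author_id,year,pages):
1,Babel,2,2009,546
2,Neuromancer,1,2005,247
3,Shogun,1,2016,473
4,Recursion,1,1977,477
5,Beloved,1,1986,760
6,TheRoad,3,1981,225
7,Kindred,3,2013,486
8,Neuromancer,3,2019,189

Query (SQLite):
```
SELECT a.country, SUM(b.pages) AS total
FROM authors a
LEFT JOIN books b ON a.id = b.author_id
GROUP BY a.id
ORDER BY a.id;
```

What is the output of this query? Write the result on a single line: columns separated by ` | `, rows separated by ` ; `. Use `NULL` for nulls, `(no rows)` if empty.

Egypt | 1957 ; Mexico | 546 ; Germany | 900

LEFT JOIN keeps every authors row; unmatched ones get NULL for books columns.
Group by authors.id and compute SUM(b.pages). SUM over an all-NULL group is NULL.
  1: ids {2, 3, 4, 5} → SUM(b.pages)=1957
  2: ids {1} → SUM(b.pages)=546
  3: ids {6, 7, 8} → SUM(b.pages)=900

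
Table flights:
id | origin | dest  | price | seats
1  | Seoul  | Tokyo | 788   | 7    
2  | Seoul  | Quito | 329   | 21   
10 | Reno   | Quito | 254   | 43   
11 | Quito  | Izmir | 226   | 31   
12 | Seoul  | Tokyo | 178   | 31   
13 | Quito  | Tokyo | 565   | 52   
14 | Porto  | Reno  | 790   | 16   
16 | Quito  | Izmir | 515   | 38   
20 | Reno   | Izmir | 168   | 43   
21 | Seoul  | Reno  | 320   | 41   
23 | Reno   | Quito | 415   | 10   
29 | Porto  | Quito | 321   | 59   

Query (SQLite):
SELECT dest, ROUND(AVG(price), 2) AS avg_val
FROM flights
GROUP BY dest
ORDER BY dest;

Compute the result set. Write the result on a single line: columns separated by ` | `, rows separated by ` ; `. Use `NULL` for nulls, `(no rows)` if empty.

Partition flights by dest; compute ROUND(AVG(price), 2) within each group.
  Izmir: ids {11, 16, 20} → ROUND(AVG(price), 2)=303
  Quito: ids {2, 10, 23, 29} → ROUND(AVG(price), 2)=329.75
  Reno: ids {14, 21} → ROUND(AVG(price), 2)=555
  Tokyo: ids {1, 12, 13} → ROUND(AVG(price), 2)=510.33

Izmir | 303 ; Quito | 329.75 ; Reno | 555 ; Tokyo | 510.33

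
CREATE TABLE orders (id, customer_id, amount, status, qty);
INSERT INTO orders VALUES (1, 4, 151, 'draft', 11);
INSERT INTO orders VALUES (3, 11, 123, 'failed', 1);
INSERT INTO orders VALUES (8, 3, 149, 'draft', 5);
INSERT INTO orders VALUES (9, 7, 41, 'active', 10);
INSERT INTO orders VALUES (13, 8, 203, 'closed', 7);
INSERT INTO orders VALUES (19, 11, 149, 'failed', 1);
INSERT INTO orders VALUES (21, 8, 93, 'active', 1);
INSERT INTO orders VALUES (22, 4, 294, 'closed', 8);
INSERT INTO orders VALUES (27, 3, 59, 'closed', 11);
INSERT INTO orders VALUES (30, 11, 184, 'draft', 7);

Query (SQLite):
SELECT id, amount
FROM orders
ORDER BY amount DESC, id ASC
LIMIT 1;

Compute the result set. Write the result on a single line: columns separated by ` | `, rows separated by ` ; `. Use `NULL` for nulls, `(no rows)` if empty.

22 | 294

Sort by amount desc, tiebreak id asc: (294, id=22), (203, id=13), (184, id=30), (151, id=1) …. Take first 1.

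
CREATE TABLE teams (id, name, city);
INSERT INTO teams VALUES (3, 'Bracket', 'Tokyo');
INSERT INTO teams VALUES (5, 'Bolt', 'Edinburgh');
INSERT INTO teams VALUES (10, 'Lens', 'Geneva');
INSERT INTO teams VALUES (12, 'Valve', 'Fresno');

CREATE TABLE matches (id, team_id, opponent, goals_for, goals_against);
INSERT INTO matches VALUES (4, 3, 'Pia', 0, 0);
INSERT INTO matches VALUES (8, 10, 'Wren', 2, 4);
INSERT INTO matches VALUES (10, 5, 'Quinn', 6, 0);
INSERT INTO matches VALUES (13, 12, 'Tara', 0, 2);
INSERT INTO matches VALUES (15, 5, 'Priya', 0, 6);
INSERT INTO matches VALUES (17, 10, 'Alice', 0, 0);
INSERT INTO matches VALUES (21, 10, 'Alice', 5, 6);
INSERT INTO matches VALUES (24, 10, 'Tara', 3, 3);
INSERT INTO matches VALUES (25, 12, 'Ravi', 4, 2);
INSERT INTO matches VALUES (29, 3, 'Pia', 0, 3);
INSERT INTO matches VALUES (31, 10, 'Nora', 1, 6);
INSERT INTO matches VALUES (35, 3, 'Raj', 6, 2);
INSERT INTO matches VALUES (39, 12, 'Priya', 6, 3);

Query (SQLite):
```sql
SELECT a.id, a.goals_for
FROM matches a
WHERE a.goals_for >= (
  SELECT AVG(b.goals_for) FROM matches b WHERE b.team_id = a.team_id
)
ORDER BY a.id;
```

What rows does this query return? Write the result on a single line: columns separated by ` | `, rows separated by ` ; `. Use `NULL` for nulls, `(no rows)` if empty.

10 | 6 ; 21 | 5 ; 24 | 3 ; 25 | 4 ; 35 | 6 ; 39 | 6

For each matches row a, compute AVG(goals_for) over rows sharing a.team_id.
Keep row a if a.goals_for >= that per-group AVG.
  team_id=3: AVG(goals_for) = 2.0
  team_id=5: AVG(goals_for) = 3.0
  team_id=10: AVG(goals_for) = 2.2
  team_id=12: AVG(goals_for) = 3.333333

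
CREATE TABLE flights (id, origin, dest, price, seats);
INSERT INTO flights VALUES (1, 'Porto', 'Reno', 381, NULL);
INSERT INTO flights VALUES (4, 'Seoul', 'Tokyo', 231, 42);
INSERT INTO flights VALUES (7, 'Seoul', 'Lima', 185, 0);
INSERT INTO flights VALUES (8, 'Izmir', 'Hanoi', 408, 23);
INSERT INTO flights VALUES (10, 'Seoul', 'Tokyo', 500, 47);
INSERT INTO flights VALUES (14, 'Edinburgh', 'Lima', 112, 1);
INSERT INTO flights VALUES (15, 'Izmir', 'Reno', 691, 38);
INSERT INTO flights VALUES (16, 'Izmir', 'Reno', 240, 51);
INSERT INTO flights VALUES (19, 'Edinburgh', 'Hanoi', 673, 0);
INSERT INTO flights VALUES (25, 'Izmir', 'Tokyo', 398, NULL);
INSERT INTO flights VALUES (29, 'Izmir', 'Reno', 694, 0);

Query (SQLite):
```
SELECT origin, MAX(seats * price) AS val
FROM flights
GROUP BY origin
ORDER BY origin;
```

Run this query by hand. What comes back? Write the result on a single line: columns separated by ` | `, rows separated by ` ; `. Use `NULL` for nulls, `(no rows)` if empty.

Edinburgh | 112 ; Izmir | 26258 ; Porto | NULL ; Seoul | 23500

For each row compute seats * price.
Group by origin; take MAX of the expression per group.
  Edinburgh: ids {14, 19} → MAX(seats * price)=112
  Izmir: ids {8, 15, 16, 25, 29} → MAX(seats * price)=26258
  Porto: ids {1} → MAX(seats * price)=NULL
  Seoul: ids {4, 7, 10} → MAX(seats * price)=23500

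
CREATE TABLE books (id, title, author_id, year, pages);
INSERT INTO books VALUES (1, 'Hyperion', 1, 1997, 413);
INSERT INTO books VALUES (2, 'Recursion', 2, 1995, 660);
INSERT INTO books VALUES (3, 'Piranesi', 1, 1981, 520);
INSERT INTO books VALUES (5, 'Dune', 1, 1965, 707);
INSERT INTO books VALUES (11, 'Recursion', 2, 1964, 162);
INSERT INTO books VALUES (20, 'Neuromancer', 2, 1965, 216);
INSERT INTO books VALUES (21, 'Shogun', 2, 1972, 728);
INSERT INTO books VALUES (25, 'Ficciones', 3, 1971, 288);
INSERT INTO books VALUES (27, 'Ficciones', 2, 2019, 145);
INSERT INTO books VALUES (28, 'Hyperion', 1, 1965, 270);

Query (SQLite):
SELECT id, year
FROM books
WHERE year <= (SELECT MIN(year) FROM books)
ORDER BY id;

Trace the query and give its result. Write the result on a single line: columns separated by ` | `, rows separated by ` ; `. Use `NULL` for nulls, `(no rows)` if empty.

Scalar subquery: MIN(year) over all books rows = 1964.
Keep rows where year <= that value.

11 | 1964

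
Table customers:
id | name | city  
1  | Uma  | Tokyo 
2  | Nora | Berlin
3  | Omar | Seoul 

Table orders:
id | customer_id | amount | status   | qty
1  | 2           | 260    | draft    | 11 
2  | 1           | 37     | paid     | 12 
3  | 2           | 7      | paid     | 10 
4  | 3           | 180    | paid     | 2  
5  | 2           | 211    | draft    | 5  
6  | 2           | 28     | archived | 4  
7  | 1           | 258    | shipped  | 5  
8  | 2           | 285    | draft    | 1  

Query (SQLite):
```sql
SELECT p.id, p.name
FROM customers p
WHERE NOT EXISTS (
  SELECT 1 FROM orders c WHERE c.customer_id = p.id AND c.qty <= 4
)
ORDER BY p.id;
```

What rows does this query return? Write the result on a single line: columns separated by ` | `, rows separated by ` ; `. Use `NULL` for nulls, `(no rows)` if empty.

For each customers row, check whether any orders with matching customer_id has qty <= 4.
Keep rows where that is false.

1 | Uma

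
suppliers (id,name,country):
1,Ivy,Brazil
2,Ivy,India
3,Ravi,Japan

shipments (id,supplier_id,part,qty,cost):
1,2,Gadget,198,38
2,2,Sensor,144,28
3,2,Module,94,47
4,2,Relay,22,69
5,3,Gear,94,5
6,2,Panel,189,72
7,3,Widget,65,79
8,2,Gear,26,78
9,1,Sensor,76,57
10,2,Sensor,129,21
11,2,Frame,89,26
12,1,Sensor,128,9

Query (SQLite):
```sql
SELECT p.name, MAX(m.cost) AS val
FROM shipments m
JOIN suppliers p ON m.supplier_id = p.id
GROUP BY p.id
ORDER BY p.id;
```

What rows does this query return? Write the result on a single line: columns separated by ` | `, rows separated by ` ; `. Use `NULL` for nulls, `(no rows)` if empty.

Ivy | 57 ; Ivy | 78 ; Ravi | 79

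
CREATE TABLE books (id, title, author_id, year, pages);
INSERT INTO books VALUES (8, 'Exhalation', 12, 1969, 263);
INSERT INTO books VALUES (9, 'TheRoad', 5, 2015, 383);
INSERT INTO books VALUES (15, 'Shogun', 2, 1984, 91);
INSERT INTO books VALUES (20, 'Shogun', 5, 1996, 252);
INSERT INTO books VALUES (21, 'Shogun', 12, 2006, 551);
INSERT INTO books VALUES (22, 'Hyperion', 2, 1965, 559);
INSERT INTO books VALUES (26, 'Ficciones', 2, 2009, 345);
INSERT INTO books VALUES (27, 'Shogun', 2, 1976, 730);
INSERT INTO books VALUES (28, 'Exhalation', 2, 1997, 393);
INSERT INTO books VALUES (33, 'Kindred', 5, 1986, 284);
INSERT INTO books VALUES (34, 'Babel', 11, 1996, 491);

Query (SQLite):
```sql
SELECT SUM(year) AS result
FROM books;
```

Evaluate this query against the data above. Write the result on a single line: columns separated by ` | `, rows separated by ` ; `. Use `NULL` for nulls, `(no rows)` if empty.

All year values: [1969, 2015, 1984, 1996, 2006, 1965, 2009, 1976, 1997, 1986, 1996].
SUM of non-NULL values = 21899.

21899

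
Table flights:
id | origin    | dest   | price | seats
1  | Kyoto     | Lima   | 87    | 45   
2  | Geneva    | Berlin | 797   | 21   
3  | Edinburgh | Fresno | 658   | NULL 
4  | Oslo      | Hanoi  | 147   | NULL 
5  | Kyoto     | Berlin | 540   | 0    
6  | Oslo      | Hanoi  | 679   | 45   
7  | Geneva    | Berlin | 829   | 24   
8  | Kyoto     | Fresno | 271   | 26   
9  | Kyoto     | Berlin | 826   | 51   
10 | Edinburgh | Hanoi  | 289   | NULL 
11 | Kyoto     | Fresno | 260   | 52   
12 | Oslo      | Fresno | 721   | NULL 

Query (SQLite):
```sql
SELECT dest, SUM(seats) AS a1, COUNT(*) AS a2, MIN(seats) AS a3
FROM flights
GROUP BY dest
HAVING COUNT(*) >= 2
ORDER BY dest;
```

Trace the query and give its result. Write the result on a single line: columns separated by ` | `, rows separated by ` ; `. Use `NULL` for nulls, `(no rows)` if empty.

Group flights by dest.
Per group compute: SUM(seats), COUNT(*), MIN(seats).
HAVING: drop groups with fewer than 2 rows.
  Berlin: ids {2, 5, 7, 9} → SUM(seats)=96, COUNT(*)=4, MIN(seats)=0
  Fresno: ids {3, 8, 11, 12} → SUM(seats)=78, COUNT(*)=4, MIN(seats)=26
  Hanoi: ids {4, 6, 10} → SUM(seats)=45, COUNT(*)=3, MIN(seats)=45
  Lima: ids {1} → SUM(seats)=45, COUNT(*)=1, MIN(seats)=45

Berlin | 96 | 4 | 0 ; Fresno | 78 | 4 | 26 ; Hanoi | 45 | 3 | 45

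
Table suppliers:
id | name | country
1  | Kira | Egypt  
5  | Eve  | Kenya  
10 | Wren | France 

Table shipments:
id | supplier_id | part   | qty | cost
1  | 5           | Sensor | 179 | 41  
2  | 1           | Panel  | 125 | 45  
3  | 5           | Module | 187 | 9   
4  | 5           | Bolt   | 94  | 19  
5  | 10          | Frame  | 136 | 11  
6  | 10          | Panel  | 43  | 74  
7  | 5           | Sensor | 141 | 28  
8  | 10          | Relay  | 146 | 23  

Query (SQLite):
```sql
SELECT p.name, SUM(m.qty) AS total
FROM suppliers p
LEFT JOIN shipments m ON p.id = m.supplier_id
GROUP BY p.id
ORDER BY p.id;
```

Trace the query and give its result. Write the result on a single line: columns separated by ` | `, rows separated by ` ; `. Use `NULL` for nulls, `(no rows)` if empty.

LEFT JOIN keeps every suppliers row; unmatched ones get NULL for shipments columns.
Group by suppliers.id and compute SUM(m.qty). SUM over an all-NULL group is NULL.
  1: ids {2} → SUM(m.qty)=125
  5: ids {1, 3, 4, 7} → SUM(m.qty)=601
  10: ids {5, 6, 8} → SUM(m.qty)=325

Kira | 125 ; Eve | 601 ; Wren | 325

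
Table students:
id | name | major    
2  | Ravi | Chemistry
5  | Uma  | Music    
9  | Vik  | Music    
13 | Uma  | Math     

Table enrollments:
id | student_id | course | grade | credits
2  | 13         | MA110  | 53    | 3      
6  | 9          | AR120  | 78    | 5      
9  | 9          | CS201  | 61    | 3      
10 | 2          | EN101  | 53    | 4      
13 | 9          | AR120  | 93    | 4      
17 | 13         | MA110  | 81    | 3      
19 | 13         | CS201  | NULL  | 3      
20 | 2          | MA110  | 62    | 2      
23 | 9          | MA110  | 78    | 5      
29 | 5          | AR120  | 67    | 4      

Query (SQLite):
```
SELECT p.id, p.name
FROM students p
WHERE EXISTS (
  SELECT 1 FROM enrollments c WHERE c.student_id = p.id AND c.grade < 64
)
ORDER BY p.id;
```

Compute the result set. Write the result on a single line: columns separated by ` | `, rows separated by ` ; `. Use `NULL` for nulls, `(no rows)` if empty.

2 | Ravi ; 9 | Vik ; 13 | Uma

For each students row, check whether any enrollments with matching student_id has grade < 64.
Keep rows where that is true.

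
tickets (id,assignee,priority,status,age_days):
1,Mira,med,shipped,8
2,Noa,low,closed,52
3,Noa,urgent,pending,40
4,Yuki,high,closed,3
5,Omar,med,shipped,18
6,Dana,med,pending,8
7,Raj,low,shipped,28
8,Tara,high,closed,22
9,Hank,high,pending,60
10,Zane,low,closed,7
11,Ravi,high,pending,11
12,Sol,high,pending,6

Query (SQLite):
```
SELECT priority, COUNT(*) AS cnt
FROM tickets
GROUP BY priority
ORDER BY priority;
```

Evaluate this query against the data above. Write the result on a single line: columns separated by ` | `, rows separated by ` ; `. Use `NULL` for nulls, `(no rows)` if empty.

high | 5 ; low | 3 ; med | 3 ; urgent | 1

Partition tickets by priority; compute COUNT(*) within each group.
  high: ids {4, 8, 9, 11, 12} → COUNT(*)=5
  low: ids {2, 7, 10} → COUNT(*)=3
  med: ids {1, 5, 6} → COUNT(*)=3
  urgent: ids {3} → COUNT(*)=1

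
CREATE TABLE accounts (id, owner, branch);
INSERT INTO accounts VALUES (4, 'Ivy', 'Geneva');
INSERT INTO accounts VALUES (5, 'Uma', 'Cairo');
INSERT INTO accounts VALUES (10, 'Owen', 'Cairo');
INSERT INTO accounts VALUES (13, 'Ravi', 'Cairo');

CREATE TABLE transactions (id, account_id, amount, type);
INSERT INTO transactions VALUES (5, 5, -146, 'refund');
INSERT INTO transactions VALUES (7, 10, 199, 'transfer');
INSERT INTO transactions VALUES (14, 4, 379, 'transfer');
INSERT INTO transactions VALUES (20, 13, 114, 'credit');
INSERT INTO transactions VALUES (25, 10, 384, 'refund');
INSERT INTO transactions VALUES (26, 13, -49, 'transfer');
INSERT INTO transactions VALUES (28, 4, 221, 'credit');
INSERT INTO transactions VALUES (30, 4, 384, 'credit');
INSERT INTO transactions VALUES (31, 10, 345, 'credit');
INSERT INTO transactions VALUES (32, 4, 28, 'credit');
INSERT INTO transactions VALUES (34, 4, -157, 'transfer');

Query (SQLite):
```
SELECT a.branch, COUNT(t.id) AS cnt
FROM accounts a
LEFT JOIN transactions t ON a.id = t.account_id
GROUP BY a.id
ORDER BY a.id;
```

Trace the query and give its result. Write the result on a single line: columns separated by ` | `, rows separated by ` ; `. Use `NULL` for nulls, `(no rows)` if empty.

Geneva | 5 ; Cairo | 1 ; Cairo | 3 ; Cairo | 2

LEFT JOIN keeps every accounts row; unmatched ones get NULL for transactions columns.
Group by accounts.id and compute COUNT(t.id). COUNT(col) of an all-NULL group is 0.
  4: ids {14, 28, 30, 32, 34} → COUNT(t.id)=5
  5: ids {5} → COUNT(t.id)=1
  10: ids {7, 25, 31} → COUNT(t.id)=3
  13: ids {20, 26} → COUNT(t.id)=2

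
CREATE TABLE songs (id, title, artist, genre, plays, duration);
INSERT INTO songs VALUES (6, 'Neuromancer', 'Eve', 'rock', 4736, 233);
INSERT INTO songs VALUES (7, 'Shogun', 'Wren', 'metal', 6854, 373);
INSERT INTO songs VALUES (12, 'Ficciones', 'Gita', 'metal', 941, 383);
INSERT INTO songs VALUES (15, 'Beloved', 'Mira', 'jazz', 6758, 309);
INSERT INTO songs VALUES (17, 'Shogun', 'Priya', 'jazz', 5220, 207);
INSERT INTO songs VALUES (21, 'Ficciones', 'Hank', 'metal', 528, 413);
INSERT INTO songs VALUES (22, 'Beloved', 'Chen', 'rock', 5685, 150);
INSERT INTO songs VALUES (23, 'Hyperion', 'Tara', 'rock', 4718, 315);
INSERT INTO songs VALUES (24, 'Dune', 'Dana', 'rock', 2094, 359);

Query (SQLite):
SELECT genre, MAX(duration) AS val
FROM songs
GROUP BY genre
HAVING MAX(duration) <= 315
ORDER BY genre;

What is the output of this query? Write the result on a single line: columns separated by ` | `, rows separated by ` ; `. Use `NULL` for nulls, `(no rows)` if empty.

Partition songs by genre; compute MAX(duration) within each group.
HAVING: keep groups where MAX(duration) <= 315.
  jazz: ids {15, 17} → MAX(duration)=309
  metal: ids {7, 12, 21} → MAX(duration)=413
  rock: ids {6, 22, 23, 24} → MAX(duration)=359

jazz | 309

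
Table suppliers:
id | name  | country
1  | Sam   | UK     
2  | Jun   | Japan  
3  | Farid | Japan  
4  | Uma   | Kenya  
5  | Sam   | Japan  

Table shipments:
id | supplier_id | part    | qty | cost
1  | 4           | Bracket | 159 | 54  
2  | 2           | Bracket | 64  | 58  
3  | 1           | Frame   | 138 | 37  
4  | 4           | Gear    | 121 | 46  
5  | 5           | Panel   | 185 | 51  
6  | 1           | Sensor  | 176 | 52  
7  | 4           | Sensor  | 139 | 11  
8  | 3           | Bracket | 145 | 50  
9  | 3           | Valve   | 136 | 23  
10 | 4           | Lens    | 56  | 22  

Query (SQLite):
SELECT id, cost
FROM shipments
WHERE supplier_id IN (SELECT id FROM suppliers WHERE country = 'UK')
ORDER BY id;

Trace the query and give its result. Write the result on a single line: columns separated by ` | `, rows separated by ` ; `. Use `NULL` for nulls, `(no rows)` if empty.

3 | 37 ; 6 | 52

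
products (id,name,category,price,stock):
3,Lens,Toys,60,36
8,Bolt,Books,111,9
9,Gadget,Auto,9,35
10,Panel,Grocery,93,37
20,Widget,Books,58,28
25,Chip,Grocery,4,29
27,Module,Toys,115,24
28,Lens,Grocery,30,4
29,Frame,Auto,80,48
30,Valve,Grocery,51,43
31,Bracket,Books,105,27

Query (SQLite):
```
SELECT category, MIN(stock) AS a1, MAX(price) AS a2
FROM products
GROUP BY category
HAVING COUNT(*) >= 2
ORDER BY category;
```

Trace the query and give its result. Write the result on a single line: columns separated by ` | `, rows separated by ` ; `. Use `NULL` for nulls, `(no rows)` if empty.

Auto | 35 | 80 ; Books | 9 | 111 ; Grocery | 4 | 93 ; Toys | 24 | 115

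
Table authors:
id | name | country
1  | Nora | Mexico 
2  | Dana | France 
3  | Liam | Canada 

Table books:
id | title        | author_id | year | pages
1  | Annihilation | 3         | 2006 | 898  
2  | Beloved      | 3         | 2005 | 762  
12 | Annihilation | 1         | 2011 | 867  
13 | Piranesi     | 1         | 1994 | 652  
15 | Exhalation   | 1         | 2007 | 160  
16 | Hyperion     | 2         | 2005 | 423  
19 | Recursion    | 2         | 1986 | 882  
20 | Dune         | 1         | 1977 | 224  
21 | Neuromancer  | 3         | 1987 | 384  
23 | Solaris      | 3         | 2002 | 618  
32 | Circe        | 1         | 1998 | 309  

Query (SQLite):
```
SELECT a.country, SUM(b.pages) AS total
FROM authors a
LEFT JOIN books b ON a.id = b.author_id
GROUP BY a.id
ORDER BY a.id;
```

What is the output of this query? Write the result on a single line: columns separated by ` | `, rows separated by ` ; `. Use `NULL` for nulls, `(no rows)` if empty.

LEFT JOIN keeps every authors row; unmatched ones get NULL for books columns.
Group by authors.id and compute SUM(b.pages). SUM over an all-NULL group is NULL.
  1: ids {12, 13, 15, 20, 32} → SUM(b.pages)=2212
  2: ids {16, 19} → SUM(b.pages)=1305
  3: ids {1, 2, 21, 23} → SUM(b.pages)=2662

Mexico | 2212 ; France | 1305 ; Canada | 2662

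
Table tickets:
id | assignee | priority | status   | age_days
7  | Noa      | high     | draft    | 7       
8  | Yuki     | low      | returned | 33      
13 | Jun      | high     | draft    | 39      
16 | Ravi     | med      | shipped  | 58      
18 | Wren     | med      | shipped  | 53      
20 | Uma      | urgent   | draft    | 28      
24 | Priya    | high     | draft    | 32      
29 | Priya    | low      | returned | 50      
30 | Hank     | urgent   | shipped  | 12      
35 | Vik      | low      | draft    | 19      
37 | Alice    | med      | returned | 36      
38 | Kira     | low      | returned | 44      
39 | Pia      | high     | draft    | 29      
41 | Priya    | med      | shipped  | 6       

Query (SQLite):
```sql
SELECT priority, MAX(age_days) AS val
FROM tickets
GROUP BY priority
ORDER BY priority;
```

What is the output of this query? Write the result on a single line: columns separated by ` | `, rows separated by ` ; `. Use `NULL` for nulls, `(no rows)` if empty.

high | 39 ; low | 50 ; med | 58 ; urgent | 28

Partition tickets by priority; compute MAX(age_days) within each group.
  high: ids {7, 13, 24, 39} → MAX(age_days)=39
  low: ids {8, 29, 35, 38} → MAX(age_days)=50
  med: ids {16, 18, 37, 41} → MAX(age_days)=58
  urgent: ids {20, 30} → MAX(age_days)=28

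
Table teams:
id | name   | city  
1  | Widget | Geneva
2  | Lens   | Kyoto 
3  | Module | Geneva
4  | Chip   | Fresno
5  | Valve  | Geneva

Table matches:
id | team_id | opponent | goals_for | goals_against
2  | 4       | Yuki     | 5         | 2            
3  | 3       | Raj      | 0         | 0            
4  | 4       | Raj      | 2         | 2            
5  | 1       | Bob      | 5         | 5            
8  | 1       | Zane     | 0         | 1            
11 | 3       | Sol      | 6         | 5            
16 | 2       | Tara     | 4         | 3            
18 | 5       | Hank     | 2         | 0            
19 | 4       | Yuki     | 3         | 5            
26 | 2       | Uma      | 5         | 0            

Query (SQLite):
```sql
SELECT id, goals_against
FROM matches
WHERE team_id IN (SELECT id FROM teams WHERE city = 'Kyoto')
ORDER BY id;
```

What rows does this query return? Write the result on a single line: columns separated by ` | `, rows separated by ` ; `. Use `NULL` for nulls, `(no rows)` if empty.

16 | 3 ; 26 | 0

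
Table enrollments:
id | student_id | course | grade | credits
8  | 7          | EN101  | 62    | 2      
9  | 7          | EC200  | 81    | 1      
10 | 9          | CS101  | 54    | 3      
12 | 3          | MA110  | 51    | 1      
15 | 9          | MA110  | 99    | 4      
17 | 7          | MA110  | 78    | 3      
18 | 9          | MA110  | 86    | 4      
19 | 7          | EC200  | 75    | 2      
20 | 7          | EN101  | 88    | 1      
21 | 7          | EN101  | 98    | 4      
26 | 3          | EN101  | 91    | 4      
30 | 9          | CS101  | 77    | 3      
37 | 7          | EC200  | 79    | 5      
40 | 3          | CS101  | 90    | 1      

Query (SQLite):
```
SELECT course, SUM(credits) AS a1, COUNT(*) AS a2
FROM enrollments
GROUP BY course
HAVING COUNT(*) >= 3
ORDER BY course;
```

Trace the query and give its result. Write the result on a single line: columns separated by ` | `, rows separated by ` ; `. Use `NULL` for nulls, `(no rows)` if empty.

CS101 | 7 | 3 ; EC200 | 8 | 3 ; EN101 | 11 | 4 ; MA110 | 12 | 4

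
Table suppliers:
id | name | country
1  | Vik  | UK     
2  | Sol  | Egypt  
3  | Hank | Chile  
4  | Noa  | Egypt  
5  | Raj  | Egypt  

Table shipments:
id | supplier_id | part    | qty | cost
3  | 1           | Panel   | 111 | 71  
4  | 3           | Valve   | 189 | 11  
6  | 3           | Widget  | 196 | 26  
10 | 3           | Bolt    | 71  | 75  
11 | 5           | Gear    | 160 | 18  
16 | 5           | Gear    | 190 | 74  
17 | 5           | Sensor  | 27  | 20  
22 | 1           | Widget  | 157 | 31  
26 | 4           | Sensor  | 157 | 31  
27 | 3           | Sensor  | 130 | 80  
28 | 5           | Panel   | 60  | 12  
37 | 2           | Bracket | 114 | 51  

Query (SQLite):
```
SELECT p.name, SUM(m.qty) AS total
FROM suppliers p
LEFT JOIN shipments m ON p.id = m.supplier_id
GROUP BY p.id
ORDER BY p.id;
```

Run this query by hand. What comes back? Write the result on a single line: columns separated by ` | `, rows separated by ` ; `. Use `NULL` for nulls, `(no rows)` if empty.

LEFT JOIN keeps every suppliers row; unmatched ones get NULL for shipments columns.
Group by suppliers.id and compute SUM(m.qty). SUM over an all-NULL group is NULL.
  1: ids {3, 22} → SUM(m.qty)=268
  2: ids {37} → SUM(m.qty)=114
  3: ids {4, 6, 10, 27} → SUM(m.qty)=586
  4: ids {26} → SUM(m.qty)=157
  5: ids {11, 16, 17, 28} → SUM(m.qty)=437

Vik | 268 ; Sol | 114 ; Hank | 586 ; Noa | 157 ; Raj | 437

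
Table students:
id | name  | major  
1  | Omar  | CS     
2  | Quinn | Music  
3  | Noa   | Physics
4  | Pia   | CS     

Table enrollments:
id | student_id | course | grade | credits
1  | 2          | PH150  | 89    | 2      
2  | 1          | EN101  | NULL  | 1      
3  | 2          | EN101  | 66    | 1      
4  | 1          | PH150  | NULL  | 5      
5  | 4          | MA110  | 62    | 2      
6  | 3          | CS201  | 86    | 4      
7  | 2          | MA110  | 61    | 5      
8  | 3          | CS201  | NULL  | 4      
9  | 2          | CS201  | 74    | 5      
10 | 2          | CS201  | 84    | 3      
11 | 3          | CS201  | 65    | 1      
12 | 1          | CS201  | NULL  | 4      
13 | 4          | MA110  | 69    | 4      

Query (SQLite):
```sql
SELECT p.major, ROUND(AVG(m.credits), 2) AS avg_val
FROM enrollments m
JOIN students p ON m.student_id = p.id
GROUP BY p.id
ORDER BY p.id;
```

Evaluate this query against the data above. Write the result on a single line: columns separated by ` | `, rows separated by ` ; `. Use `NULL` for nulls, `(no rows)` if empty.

CS | 3.33 ; Music | 3.2 ; Physics | 3 ; CS | 3

Join each enrollments row to its students via student_id.
Group joined rows by students.id; compute ROUND(AVG(m.credits), 2) per group.
  1: ids {2, 4, 12} → ROUND(AVG(m.credits), 2)=3.33
  2: ids {1, 3, 7, 9, 10} → ROUND(AVG(m.credits), 2)=3.2
  3: ids {6, 8, 11} → ROUND(AVG(m.credits), 2)=3
  4: ids {5, 13} → ROUND(AVG(m.credits), 2)=3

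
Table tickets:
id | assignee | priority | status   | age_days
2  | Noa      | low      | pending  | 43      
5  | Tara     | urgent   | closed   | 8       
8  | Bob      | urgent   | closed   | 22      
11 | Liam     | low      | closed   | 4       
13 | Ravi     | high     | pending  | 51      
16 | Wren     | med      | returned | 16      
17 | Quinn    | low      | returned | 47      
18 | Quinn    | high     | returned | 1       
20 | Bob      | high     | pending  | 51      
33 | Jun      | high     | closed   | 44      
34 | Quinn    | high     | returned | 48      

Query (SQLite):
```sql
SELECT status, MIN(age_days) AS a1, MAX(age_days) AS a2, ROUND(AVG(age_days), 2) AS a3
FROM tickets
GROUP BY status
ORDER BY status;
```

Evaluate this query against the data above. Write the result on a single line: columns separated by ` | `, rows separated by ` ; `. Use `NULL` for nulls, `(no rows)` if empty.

closed | 4 | 44 | 19.5 ; pending | 43 | 51 | 48.33 ; returned | 1 | 48 | 28

Group tickets by status.
Per group compute: MIN(age_days), MAX(age_days), ROUND(AVG(age_days), 2).
  closed: ids {5, 8, 11, 33} → MIN(age_days)=4, MAX(age_days)=44, ROUND(AVG(age_days), 2)=19.5
  pending: ids {2, 13, 20} → MIN(age_days)=43, MAX(age_days)=51, ROUND(AVG(age_days), 2)=48.33
  returned: ids {16, 17, 18, 34} → MIN(age_days)=1, MAX(age_days)=48, ROUND(AVG(age_days), 2)=28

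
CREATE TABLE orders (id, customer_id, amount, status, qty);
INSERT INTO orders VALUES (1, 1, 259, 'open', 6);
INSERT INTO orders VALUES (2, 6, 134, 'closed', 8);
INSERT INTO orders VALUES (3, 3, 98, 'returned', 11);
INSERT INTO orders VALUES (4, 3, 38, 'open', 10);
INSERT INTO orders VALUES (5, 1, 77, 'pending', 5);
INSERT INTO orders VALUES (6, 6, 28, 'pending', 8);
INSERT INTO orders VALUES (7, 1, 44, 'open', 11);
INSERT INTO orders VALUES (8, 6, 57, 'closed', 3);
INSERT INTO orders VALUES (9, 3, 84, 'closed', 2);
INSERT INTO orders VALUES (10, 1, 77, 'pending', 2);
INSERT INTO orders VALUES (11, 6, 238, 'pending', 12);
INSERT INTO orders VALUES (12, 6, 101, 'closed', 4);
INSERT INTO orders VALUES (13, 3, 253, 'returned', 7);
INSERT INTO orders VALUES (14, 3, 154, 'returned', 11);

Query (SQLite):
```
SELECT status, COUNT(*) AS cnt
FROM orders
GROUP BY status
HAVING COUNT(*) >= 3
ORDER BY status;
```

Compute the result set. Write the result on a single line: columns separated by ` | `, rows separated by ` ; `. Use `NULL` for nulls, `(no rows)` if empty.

Partition orders by status; compute COUNT(*) within each group.
HAVING: keep groups with count ≥ 3.
  closed: ids {2, 8, 9, 12} → COUNT(*)=4
  open: ids {1, 4, 7} → COUNT(*)=3
  pending: ids {5, 6, 10, 11} → COUNT(*)=4
  returned: ids {3, 13, 14} → COUNT(*)=3

closed | 4 ; open | 3 ; pending | 4 ; returned | 3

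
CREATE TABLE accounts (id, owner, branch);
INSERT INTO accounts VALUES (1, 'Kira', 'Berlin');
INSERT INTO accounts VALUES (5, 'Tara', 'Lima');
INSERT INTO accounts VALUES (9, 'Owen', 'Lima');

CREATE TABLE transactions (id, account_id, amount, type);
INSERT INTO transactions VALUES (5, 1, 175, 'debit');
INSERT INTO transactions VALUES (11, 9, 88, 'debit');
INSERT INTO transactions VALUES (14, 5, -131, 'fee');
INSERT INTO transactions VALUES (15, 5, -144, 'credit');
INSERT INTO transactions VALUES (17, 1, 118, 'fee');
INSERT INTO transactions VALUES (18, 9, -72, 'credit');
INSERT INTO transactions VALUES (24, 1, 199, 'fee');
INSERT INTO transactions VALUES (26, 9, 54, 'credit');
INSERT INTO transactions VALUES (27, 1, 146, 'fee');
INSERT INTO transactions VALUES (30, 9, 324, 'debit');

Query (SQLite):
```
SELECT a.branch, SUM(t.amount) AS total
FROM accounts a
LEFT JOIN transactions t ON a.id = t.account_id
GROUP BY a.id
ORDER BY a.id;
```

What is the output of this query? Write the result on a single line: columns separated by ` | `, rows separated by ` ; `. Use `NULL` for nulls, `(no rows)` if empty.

LEFT JOIN keeps every accounts row; unmatched ones get NULL for transactions columns.
Group by accounts.id and compute SUM(t.amount). SUM over an all-NULL group is NULL.
  1: ids {5, 17, 24, 27} → SUM(t.amount)=638
  5: ids {14, 15} → SUM(t.amount)=-275
  9: ids {11, 18, 26, 30} → SUM(t.amount)=394

Berlin | 638 ; Lima | -275 ; Lima | 394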